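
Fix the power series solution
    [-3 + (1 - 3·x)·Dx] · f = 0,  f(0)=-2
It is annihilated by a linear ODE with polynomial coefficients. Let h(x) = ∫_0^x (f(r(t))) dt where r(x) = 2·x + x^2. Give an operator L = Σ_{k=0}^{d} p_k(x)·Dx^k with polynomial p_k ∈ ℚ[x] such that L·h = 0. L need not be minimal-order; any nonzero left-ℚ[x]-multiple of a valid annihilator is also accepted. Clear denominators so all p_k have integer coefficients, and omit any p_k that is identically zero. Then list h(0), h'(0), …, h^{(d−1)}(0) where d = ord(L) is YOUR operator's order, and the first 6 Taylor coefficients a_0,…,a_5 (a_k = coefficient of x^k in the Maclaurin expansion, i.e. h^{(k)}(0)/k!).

f: a_k = -2, -6, -18, -54, -162, -486, …
h₀=f(r): pull back L_f along r ⇒ L₀.
h=∫₀ˣh₀: take L = L₀·Dx.
L = (6 + 6·x)·Dx + (-1 + 6·x + 3·x^2)·Dx^2  (order 2).
h: a_k = 0, -2, -6, -26, -126, -3258/5, …
ICs: h(0) = 0, h′(0) = -2.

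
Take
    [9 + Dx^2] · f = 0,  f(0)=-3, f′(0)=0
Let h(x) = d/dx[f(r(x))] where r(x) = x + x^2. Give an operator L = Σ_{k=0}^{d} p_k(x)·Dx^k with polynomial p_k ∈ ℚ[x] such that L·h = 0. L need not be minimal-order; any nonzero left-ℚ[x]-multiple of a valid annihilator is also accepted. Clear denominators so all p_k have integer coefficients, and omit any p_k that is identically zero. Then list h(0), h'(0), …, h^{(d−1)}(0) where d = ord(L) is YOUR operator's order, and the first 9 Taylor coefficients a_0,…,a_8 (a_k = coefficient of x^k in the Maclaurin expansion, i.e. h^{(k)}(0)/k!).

f: a_k = -3, 0, 27/2, 0, -81/8, 0, 243/80, 0, -2187/4480, …
L₀ from L_f via x↦r, Dx↦r'^{-1}Dx.
Differentiate: ansatz ord ≤ ord L₀ ⇒ L.
L = (21 + 72·x + 216·x^2 + 288·x^3 + 144·x^4) + (-6 - 12·x)·Dx + (1 + 4·x + 4·x^2)·Dx^2  (order 2).
h: a_k = 0, 27, 81, 27/2, -405/2, -13851/40, -6237/40, 156573/560, 286497/560, …
ICs: h(0) = 0, h′(0) = 27.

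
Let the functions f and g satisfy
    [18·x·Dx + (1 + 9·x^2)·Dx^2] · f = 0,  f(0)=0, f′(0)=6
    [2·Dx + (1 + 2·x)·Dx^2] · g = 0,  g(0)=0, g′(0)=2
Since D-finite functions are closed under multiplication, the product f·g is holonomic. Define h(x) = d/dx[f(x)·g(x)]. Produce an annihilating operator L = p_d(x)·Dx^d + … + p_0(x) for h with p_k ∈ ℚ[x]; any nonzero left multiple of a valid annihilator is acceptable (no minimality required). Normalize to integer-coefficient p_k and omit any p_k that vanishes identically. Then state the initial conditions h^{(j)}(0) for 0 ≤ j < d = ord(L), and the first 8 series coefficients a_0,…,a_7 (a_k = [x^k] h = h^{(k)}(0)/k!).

L = (792 + 3024·x + 22680·x^2 + 102384·x^3 + 174960·x^4 + 151632·x^5 + 104976·x^7) + (332 + 4752·x + 28908·x^2 + 127008·x^3 + 351216·x^4 + 542376·x^5 + 408240·x^6 + 157464·x^7 + 367416·x^8)·Dx + (44 + 916·x + 6696·x^2 + 27252·x^3 + 85860·x^4 + 193428·x^5 + 279936·x^6 + 224532·x^7 + 157464·x^8 + 209952·x^9)·Dx^2 + (10 + 76·x + 418·x^2 + 1728·x^3 + 5391·x^4 + 12960·x^5 + 24948·x^6 + 34992·x^7 + 29889·x^8 + 26244·x^9 + 26244·x^10)·Dx^3  (order 3).
h: a_k = 0, 24, -36, -80, 60, 5544/5, -6524/5, -7968, …
ICs: h(0) = 0, h′(0) = 24, h′′(0) = -72.

f: a_k = 0, 6, 0, -18, 0, 486/5, 0, -4374/7, …
g: a_k = 0, 2, -2, 8/3, -4, 32/5, -32/3, 128/7, …
f·g: L₀ = L_f ⊗_s L_g, ord ≤ 2·2.
Derive L from L₀ (diff closure).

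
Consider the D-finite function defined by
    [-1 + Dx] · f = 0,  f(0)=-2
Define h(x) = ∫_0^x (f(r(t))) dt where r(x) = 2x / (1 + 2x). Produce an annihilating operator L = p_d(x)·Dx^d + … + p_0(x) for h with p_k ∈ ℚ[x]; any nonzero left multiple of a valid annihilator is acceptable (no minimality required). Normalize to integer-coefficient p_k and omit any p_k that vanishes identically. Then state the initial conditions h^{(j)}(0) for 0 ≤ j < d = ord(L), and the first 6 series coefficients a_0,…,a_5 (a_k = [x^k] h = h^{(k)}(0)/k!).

L = -2·Dx + (1 + 4·x + 4·x^2)·Dx^2  (order 2).
h: a_k = 0, -2, -2, 4/3, -2/3, -4/15, …
ICs: h(0) = 0, h′(0) = -2.

f: a_k = -2, -2, -1, -1/3, -1/12, -1/60, …
f∘r: x↦r, Dx↦Dx/r' in L_f ⇒ L₀.
h=∫₀ˣh₀: take L = L₀·Dx.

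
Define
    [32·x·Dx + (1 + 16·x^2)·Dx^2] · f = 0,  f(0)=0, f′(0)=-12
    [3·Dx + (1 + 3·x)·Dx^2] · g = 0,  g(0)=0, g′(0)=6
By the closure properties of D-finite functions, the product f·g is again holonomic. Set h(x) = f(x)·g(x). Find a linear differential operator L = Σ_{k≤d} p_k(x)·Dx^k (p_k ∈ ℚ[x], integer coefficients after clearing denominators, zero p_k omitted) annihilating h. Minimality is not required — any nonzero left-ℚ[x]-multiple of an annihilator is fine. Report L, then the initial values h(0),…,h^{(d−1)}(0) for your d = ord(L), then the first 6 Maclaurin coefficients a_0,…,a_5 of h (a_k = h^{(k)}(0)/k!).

f: a_k = 0, -12, 0, 64, 0, -3072/5, …
g: a_k = 0, 6, -9, 18, -81/2, 486/5, …
L₀ := L_f ⊗_s L_g (sym. prod.), ord ≤ 4.
L = (15744 + 89280·x + 811008·x^2 + 5299200·x^3 + 13271040·x^4 + 17252352·x^5 + 21233664·x^7)·Dx + (4258 + 91200·x + 775488·x^2 + 4635648·x^3 + 18247680·x^4 + 41140224·x^5 + 46448640·x^6 + 21233664·x^7 + 74317824·x^8)·Dx^2 + (492 + 12548·x + 131328·x^2 + 747968·x^3 + 3219456·x^4 + 10146816·x^5 + 21233664·x^6 + 24920064·x^7 + 21233664·x^8 + 42467328·x^9)·Dx^3 + (73 + 822·x + 6161·x^2 + 34944·x^3 + 151168·x^4 + 500736·x^5 + 1322496·x^6 + 2654208·x^7 + 3244032·x^8 + 3538944·x^9 + 5308416·x^10)·Dx^4  (order 4).
h: a_k = 0, 0, -72, 108, 168, -90, …
ICs: h(0) = 0, h′(0) = 0, h′′(0) = -144, h′′′(0) = 648.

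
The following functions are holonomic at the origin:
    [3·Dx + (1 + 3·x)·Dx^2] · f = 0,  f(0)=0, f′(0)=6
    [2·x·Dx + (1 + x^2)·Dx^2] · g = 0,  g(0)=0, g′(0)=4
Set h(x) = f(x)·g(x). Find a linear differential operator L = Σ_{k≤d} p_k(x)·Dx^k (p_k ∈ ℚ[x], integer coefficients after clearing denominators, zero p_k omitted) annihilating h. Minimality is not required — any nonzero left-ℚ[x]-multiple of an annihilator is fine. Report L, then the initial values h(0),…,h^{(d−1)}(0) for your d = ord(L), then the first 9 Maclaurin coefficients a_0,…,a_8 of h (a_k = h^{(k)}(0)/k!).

f: a_k = 0, 6, -9, 18, -81/2, 486/5, -243, 4374/7, -6561/4, …
g: a_k = 0, 4, 0, -4/3, 0, 4/5, 0, -4/7, 0, …
f·g: L₀ = L_f ⊗_s L_g, ord ≤ 2·2.
L = (264 + 1260·x + 1008·x^2 + 3420·x^3 + 3240·x^4 + 4212·x^5 + 324·x^7)·Dx + (178 + 660·x + 3828·x^2 + 7308·x^3 + 12960·x^4 + 10044·x^5 + 11340·x^6 + 324·x^7 + 1134·x^8)·Dx^2 + (132 + 608·x + 1728·x^2 + 4568·x^3 + 6456·x^4 + 8856·x^5 + 5184·x^6 + 5544·x^7 + 324·x^8 + 648·x^9)·Dx^3 + (13 + 102·x + 341·x^2 + 744·x^3 + 1138·x^4 + 1236·x^5 + 1386·x^6 + 648·x^7 + 657·x^8 + 54·x^9 + 81·x^10)·Dx^4  (order 4).
h: a_k = 0, 0, 24, -36, 64, -150, 1848/5, -4626/5, 11904/5, …
ICs: h(0) = 0, h′(0) = 0, h′′(0) = 48, h′′′(0) = -216.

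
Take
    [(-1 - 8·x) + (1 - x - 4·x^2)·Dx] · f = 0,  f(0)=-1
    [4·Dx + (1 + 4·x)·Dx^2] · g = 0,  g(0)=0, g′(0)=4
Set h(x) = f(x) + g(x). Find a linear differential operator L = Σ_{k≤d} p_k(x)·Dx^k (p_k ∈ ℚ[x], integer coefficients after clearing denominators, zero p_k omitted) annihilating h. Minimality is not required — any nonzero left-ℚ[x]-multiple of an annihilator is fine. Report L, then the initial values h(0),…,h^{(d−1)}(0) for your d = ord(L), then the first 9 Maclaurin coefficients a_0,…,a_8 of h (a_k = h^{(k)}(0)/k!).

f: a_k = -1, -1, -5, -9, -29, -65, -181, -441, -1165, …
g: a_k = 0, 4, -8, 64/3, -64, 1024/5, -2048/3, 16384/7, -8192, …
L₀ := lclm(L_f,L_g); ord L₀ ≤ 1+2.
L = (268 + 1616·x + 5504·x^2 + 4608·x^3 + 6144·x^4)·Dx + (11 + 360·x + 3008·x^2 + 7680·x^3 + 9472·x^4 + 10240·x^5)·Dx^2 + (-7 - 67·x - 154·x^2 + 136·x^3 + 928·x^4 + 2176·x^5 + 2048·x^6)·Dx^3  (order 3).
h: a_k = -1, 3, -13, 37/3, -93, 699/5, -2591/3, 13297/7, -9357, …
ICs: h(0) = -1, h′(0) = 3, h′′(0) = -26.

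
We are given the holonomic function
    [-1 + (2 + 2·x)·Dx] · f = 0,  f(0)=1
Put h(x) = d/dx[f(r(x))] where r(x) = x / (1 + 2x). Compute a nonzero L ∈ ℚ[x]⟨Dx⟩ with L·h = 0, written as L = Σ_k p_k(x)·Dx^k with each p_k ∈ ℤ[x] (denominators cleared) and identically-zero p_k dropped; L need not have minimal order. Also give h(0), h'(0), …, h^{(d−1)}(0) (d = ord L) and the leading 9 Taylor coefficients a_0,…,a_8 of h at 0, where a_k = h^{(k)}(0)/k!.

L = (-9 - 24·x) + (-2 - 10·x - 12·x^2)·Dx  (order 1).
h: a_k = 1/2, -9/4, 123/16, -757/32, 17715/256, -100935/512, 1134735/2048, -6340365/4096, 283019715/65536, …
ICs: h(0) = 1/2.

f: a_k = 1, 1/2, -1/8, 1/16, -5/128, 7/256, -21/1024, 33/2048, -429/32768, …
L₀ from L_f via x↦r, Dx↦r'^{-1}Dx.
h₀' ⇒ L via d/dx closure of L₀.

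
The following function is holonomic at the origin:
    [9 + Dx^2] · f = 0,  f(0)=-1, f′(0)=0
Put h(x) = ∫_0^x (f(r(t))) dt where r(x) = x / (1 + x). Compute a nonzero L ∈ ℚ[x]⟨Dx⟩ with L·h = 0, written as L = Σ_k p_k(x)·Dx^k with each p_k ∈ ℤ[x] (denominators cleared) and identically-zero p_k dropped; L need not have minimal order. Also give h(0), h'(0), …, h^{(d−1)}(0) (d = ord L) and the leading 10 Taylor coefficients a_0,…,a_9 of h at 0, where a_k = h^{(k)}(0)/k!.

f: a_k = -1, 0, 9/2, 0, -27/8, 0, 81/80, 0, -729/4480, 0, …
Change of var in L_f (x↦r) gives L₀.
Integrate: L := L₀·Dx.
L = 9·Dx + (2 + 6·x + 6·x^2 + 2·x^3)·Dx^2 + (1 + 4·x + 6·x^2 + 4·x^3 + x^4)·Dx^3  (order 3).
h: a_k = 0, -1, 0, 3/2, -9/4, 81/40, -3/4, -117/80, 1377/320, -32617/4480, …
ICs: h(0) = 0, h′(0) = -1, h′′(0) = 0.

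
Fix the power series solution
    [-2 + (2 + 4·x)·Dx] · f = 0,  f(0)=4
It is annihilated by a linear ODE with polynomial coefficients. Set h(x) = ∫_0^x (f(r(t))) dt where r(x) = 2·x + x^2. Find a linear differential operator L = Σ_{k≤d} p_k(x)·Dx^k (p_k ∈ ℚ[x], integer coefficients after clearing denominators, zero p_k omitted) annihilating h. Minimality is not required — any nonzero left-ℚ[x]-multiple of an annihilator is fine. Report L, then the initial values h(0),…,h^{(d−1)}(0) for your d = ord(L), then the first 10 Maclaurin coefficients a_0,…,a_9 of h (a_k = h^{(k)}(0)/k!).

L = (-2 - 2·x)·Dx + (1 + 4·x + 2·x^2)·Dx^2  (order 2).
h: a_k = 0, 4, 4, -4/3, 2, -18/5, 22/3, -114/7, 77/2, -1717/18, …
ICs: h(0) = 0, h′(0) = 4.

f: a_k = 4, 4, -2, 2, -5/2, 7/2, -21/4, 33/4, -429/32, 715/32, …
Substitute x→r, Dx→(1/r')Dx; clear ⇒ L₀.
∫: right-multiply L₀ by Dx.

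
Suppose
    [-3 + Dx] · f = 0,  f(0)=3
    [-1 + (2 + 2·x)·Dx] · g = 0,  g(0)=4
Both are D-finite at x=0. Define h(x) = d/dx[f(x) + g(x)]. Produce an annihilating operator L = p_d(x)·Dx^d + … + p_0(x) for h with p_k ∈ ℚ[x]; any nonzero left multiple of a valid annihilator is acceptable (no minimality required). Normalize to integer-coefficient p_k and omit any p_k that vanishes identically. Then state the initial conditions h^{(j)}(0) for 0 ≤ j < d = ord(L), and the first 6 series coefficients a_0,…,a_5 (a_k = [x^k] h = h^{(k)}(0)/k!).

L = (-27 - 18·x) + (-33 - 72·x - 36·x^2)·Dx + (14 + 26·x + 12·x^2)·Dx^2  (order 2).
h: a_k = 11, 26, 165/4, 319/8, 1979/64, 11349/640, …
ICs: h(0) = 11, h′(0) = 26.

f: a_k = 3, 9, 27/2, 27/2, 81/8, 243/40, …
g: a_k = 4, 2, -1/2, 1/4, -5/32, 7/64, …
Sum ⇒ L₀ = lclm(L_f,L_g) in ℚ(x)⟨Dx⟩.
Differentiate: ansatz ord ≤ ord L₀ ⇒ L.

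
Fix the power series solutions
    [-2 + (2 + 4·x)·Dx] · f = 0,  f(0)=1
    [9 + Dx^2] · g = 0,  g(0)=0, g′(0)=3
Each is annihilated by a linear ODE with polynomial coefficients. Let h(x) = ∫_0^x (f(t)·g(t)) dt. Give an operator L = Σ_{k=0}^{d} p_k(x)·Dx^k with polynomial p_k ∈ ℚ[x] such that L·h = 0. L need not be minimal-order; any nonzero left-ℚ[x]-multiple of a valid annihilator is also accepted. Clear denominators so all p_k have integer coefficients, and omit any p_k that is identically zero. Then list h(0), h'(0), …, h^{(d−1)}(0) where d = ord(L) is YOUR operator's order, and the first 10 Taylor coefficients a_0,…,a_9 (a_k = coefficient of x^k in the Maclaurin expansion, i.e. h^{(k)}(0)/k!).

L = (12 + 36·x + 36·x^2)·Dx + (-2 - 4·x)·Dx^2 + (1 + 4·x + 4·x^2)·Dx^3  (order 3).
h: a_k = 0, 0, 3/2, 1, -3/2, -3/5, 2/5, 12/35, -9/28, 11/35, …
ICs: h(0) = 0, h′(0) = 0, h′′(0) = 3.

f: a_k = 1, 1, -1/2, 1/2, -5/8, 7/8, -21/16, 33/16, -429/128, 715/128, …
g: a_k = 0, 3, 0, -9/2, 0, 81/40, 0, -243/560, 0, 243/4480, …
f·g: L₀ = L_f ⊗_s L_g, ord ≤ 1·2.
∫: right-multiply L₀ by Dx.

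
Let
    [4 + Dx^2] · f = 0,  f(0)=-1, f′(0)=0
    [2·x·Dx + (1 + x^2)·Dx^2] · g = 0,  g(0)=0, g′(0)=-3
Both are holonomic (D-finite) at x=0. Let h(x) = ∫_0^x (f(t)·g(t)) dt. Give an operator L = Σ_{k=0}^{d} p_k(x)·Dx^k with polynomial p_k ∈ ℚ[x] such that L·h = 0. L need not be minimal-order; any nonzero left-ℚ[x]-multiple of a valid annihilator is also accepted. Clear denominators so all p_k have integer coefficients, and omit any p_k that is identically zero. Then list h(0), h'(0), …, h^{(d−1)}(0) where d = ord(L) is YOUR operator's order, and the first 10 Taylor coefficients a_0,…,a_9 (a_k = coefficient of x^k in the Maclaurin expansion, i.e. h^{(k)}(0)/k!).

f: a_k = -1, 0, 2, 0, -2/3, 0, 4/45, 0, -2/315, 0, …
g: a_k = 0, -3, 0, 1, 0, -3/5, 0, 3/7, 0, -1/3, …
h₀=f·g: eliminate ⇒ L₀, order ≤ 2·2.
Integrate: L := L₀·Dx.
L = (160 + 464·x^2 + 464·x^4 + 256·x^6 + 64·x^8)·Dx + (96·x + 224·x^3 + 192·x^5 + 64·x^7)·Dx^2 + (60 + 188·x^2 + 216·x^4 + 128·x^6 + 32·x^8)·Dx^3 + (24·x + 56·x^3 + 48·x^5 + 16·x^7)·Dx^4 + (5 + 18·x^2 + 25·x^4 + 16·x^6 + 4·x^8)·Dx^5  (order 5).
h: a_k = 0, 0, 3/2, 0, -7/4, 0, 23/30, 0, -269/840, 0, …
ICs: h(0) = 0, h′(0) = 0, h′′(0) = 3, h′′′(0) = 0, h′′′′(0) = -42.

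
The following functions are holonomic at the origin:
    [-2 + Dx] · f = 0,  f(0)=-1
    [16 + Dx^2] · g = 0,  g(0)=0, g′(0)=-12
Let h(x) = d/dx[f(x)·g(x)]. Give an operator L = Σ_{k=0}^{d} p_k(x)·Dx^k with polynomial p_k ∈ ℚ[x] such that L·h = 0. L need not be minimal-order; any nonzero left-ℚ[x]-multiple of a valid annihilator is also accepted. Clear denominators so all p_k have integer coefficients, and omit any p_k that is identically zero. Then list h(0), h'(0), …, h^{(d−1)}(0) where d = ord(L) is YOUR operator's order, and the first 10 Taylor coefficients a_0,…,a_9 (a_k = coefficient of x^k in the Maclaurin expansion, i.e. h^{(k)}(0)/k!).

L = 20 - 4·Dx + Dx^2  (order 2).
h: a_k = 12, 48, -24, -192, -152, 352/5, 2224/15, 256/5, -2872/105, -24928/945, …
ICs: h(0) = 12, h′(0) = 48.

f: a_k = -1, -2, -2, -4/3, -2/3, -4/15, -4/45, -8/315, -2/315, -4/2835, …
g: a_k = 0, -12, 0, 32, 0, -128/5, 0, 1024/105, 0, -2048/945, …
f·g: L₀ = L_f ⊗_s L_g, ord ≤ 1·2.
h=h₀': d/dx-closure on L₀ ⇒ L.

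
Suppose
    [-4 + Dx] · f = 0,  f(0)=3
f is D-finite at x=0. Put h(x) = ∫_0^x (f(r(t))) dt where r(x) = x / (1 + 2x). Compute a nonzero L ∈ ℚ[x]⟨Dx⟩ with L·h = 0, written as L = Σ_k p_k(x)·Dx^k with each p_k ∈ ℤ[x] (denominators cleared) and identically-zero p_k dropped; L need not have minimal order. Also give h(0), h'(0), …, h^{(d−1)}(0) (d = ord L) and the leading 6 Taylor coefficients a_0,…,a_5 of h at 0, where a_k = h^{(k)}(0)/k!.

f: a_k = 3, 12, 24, 32, 32, 128/5, …
Substitute x→r, Dx→(1/r')Dx; clear ⇒ L₀.
∫: right-multiply L₀ by Dx.
L = -4·Dx + (1 + 4·x + 4·x^2)·Dx^2  (order 2).
h: a_k = 0, 3, 6, 0, -4, 32/5, …
ICs: h(0) = 0, h′(0) = 3.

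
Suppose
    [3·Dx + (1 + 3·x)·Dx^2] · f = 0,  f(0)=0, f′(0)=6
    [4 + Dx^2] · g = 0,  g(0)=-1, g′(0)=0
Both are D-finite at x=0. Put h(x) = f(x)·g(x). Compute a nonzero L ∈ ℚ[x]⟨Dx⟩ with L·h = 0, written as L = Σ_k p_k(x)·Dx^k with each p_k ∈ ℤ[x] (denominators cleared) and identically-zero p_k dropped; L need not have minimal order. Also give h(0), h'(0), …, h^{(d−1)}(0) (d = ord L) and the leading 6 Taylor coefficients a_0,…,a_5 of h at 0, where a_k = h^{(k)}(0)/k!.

L = (-1112 - 1248·x + 7344·x^2 + 27648·x^3 + 20736·x^4) + (-48 + 2160·x + 10368·x^2 + 10368·x^3)·Dx + (-250 + 240·x + 4968·x^2 + 13824·x^3 + 10368·x^4)·Dx^2 + (-12 + 540·x + 2592·x^2 + 2592·x^3)·Dx^3 + (7 + 138·x + 783·x^2 + 1728·x^3 + 1296·x^4)·Dx^4  (order 4).
h: a_k = 0, -6, 9, -6, 45/2, -326/5, …
ICs: h(0) = 0, h′(0) = -6, h′′(0) = 18, h′′′(0) = -36.

f: a_k = 0, 6, -9, 18, -81/2, 486/5, …
g: a_k = -1, 0, 2, 0, -2/3, 0, …
Sym-product of L_f,L_g gives L₀ (≤ ord 4).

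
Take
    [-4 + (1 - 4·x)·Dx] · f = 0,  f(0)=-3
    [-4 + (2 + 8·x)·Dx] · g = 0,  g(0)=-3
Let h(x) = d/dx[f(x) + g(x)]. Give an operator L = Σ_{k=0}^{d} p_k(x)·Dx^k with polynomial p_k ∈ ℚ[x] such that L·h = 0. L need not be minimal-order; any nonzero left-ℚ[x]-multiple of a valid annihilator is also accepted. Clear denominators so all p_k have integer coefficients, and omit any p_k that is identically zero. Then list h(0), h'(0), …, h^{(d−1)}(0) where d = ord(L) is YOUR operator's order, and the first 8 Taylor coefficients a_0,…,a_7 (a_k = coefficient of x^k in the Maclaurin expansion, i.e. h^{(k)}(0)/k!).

f: a_k = -3, -12, -48, -192, -768, -3072, -12288, -49152, …
g: a_k = -3, -6, 6, -12, 30, -84, 252, -792, …
L₀ := lclm(L_f,L_g); ord L₀ ≤ 1+1.
Differentiate: ansatz ord ≤ ord L₀ ⇒ L.
L = (-144 - 192·x) + (-42 - 432·x - 672·x^2)·Dx + (5 + 12·x - 80·x^2 - 192·x^3)·Dx^2  (order 2).
h: a_k = -18, -84, -612, -2952, -15780, -72216, -349608, -1552272, …
ICs: h(0) = -18, h′(0) = -84.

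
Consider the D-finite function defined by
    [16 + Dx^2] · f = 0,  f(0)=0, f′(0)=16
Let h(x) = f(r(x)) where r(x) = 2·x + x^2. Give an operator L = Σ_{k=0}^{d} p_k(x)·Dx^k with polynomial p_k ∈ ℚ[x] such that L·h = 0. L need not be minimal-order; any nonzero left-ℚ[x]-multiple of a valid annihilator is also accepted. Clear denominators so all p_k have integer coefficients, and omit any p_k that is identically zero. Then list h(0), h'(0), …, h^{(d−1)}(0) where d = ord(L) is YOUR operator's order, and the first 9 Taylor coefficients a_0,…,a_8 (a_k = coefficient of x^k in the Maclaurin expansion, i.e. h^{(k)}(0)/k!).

L = (64 + 192·x + 192·x^2 + 64·x^3) - Dx + (1 + x)·Dx^2  (order 2).
h: a_k = 0, 32, 16, -1024/3, -512, 12544/15, 2688, 335872/315, -200704/45, …
ICs: h(0) = 0, h′(0) = 32.

f: a_k = 0, 16, 0, -128/3, 0, 512/15, 0, -4096/315, 0, …
Substitute x→r, Dx→(1/r')Dx; clear ⇒ L₀.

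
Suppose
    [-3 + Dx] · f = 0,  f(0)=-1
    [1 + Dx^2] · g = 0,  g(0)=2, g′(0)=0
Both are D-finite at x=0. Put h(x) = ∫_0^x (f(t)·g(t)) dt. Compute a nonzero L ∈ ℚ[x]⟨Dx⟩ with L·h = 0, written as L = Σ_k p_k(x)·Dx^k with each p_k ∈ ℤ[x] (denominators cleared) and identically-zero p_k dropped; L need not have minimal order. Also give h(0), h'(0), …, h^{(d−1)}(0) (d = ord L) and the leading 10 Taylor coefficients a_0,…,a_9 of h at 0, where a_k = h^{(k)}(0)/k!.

L = 10·Dx - 6·Dx^2 + Dx^3  (order 3).
h: a_k = 0, -2, -3, -8/3, -3/2, -7/15, 1/30, 44/315, 83/840, 527/11340, …
ICs: h(0) = 0, h′(0) = -2, h′′(0) = -6.

f: a_k = -1, -3, -9/2, -9/2, -27/8, -81/40, -81/80, -243/560, -729/4480, -243/4480, …
g: a_k = 2, 0, -1, 0, 1/12, 0, -1/360, 0, 1/20160, 0, …
L₀ := L_f ⊗_s L_g (sym. prod.), ord ≤ 2.
∫: right-multiply L₀ by Dx.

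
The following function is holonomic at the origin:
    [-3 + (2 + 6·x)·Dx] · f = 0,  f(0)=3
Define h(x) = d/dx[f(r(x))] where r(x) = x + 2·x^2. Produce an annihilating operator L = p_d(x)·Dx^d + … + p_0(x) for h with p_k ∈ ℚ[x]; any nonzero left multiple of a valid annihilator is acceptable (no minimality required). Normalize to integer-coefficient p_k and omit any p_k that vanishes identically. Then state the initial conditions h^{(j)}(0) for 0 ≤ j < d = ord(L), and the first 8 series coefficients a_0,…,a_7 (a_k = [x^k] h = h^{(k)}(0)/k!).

f: a_k = 3, 9/2, -27/8, 81/16, -1215/128, 5103/256, -45927/1024, 216513/2048, …
f∘r: x↦r, Dx↦Dx/r' in L_f ⇒ L₀.
Differentiate: ansatz ord ≤ ord L₀ ⇒ L.
L = 5 + (-2 - 14·x - 36·x^2 - 48·x^3)·Dx  (order 1).
h: a_k = 9/2, 45/4, -405/16, 945/32, 6075/256, -100845/512, 876015/2048, -846855/4096, …
ICs: h(0) = 9/2.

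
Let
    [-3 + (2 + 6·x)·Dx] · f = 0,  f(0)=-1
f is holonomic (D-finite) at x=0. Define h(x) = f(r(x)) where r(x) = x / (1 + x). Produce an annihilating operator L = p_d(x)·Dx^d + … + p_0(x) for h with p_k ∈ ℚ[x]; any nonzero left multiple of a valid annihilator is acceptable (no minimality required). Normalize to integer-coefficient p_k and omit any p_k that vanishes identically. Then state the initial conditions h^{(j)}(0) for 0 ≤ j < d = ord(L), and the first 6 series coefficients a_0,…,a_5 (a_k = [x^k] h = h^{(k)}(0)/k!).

f: a_k = -1, -3/2, 9/8, -27/16, 405/128, -1701/256, …
h₀=f(r): pull back L_f along r ⇒ L₀.
L = -3 + (2 + 10·x + 8·x^2)·Dx  (order 1).
h: a_k = -1, -3/2, 21/8, -87/16, 1677/128, -9069/256, …
ICs: h(0) = -1.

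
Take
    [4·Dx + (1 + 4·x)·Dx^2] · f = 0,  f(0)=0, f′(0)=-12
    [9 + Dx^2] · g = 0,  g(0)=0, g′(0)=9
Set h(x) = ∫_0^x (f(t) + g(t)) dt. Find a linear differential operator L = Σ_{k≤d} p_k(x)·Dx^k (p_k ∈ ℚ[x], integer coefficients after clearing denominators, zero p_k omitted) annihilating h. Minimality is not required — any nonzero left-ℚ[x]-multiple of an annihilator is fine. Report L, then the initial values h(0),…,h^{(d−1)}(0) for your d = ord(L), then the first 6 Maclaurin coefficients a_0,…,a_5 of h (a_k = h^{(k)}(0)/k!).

L = (3780 + 2592·x + 5184·x^2)·Dx^2 + (369 + 2124·x + 3888·x^2 + 5184·x^3)·Dx^3 + (420 + 288·x + 576·x^2)·Dx^4 + (41 + 236·x + 432·x^2 + 576·x^3)·Dx^5  (order 5).
h: a_k = 0, 0, -3/2, 8, -155/8, 192/5, …
ICs: h(0) = 0, h′(0) = 0, h′′(0) = -3, h′′′(0) = 48, h′′′′(0) = -465.

f: a_k = 0, -12, 24, -64, 192, -3072/5, …
g: a_k = 0, 9, 0, -27/2, 0, 243/40, …
L₀ := lclm(L_f,L_g); ord L₀ ≤ 2+2.
h=∫h₀ ⇒ L = L₀·Dx.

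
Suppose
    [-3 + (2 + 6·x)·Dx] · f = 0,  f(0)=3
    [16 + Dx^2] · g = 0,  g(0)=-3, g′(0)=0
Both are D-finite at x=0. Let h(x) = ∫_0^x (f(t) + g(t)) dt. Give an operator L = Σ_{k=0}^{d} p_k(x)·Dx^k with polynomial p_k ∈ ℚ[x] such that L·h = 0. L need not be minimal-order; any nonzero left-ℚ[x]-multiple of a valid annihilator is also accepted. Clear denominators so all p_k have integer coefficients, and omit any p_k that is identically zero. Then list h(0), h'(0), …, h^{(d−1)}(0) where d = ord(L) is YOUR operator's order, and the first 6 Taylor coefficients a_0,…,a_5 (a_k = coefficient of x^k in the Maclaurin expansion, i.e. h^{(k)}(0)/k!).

f: a_k = 3, 9/2, -27/8, 81/16, -1215/128, 5103/256, …
g: a_k = -3, 0, 24, 0, -32, 0, …
f+g: L₀ = lclm(L_f,L_g), ord ≤ 1+2.
h=∫h₀ ⇒ L = L₀·Dx.
L = (-4368 - 18432·x - 27648·x^2)·Dx + (1760 + 17568·x + 55296·x^2 + 55296·x^3)·Dx^2 + (-273 - 1152·x - 1728·x^2)·Dx^3 + (110 + 1098·x + 3456·x^2 + 3456·x^3)·Dx^4  (order 4).
h: a_k = 0, 0, 9/4, 55/8, 81/64, -5311/640, …
ICs: h(0) = 0, h′(0) = 0, h′′(0) = 9/2, h′′′(0) = 165/4.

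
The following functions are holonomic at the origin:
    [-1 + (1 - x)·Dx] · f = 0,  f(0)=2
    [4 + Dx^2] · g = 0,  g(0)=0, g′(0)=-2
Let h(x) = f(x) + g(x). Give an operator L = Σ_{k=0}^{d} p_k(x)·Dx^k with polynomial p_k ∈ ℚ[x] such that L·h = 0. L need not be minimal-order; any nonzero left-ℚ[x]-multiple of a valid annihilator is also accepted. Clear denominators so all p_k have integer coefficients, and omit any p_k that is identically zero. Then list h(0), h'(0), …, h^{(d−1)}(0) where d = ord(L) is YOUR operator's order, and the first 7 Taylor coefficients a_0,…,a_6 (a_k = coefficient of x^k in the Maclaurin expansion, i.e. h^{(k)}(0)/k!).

L = (20 - 16·x + 8·x^2) + (-12 + 28·x - 24·x^2 + 8·x^3)·Dx + (5 - 4·x + 2·x^2)·Dx^2 + (-3 + 7·x - 6·x^2 + 2·x^3)·Dx^3  (order 3).
h: a_k = 2, 0, 2, 10/3, 2, 26/15, 2, …
ICs: h(0) = 2, h′(0) = 0, h′′(0) = 4.

f: a_k = 2, 2, 2, 2, 2, 2, 2, …
g: a_k = 0, -2, 0, 4/3, 0, -4/15, 0, …
Sum ⇒ L₀ = lclm(L_f,L_g) in ℚ(x)⟨Dx⟩.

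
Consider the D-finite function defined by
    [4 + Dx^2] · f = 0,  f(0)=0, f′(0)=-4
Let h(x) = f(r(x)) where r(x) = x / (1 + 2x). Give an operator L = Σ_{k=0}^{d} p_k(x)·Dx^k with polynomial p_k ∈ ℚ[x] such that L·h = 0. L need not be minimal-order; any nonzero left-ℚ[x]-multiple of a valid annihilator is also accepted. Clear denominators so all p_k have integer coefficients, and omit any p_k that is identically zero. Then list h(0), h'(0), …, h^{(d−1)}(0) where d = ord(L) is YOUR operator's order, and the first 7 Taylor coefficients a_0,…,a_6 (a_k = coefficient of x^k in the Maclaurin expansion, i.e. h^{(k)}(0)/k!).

L = 4 + (4 + 24·x + 48·x^2 + 32·x^3)·Dx + (1 + 8·x + 24·x^2 + 32·x^3 + 16·x^4)·Dx^2  (order 2).
h: a_k = 0, -4, 8, -40/3, 16, -8/15, -80, …
ICs: h(0) = 0, h′(0) = -4.

f: a_k = 0, -4, 0, 8/3, 0, -8/15, 0, …
h₀=f(r): pull back L_f along r ⇒ L₀.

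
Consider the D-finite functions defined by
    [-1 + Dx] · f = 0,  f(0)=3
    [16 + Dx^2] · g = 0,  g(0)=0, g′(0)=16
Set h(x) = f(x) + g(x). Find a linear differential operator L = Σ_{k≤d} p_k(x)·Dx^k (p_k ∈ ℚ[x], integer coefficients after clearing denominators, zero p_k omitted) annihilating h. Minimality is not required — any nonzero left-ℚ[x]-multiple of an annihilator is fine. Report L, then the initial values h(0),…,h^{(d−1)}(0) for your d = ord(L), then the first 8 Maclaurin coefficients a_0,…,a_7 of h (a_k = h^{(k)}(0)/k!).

L = -16 + 16·Dx - Dx^2 + Dx^3  (order 3).
h: a_k = 3, 19, 3/2, -253/6, 1/8, 4099/120, 1/240, -65533/5040, …
ICs: h(0) = 3, h′(0) = 19, h′′(0) = 3.

f: a_k = 3, 3, 3/2, 1/2, 1/8, 1/40, 1/240, 1/1680, …
g: a_k = 0, 16, 0, -128/3, 0, 512/15, 0, -4096/315, …
h₀=f+g: left-lcm gives L₀, ord ≤ 3.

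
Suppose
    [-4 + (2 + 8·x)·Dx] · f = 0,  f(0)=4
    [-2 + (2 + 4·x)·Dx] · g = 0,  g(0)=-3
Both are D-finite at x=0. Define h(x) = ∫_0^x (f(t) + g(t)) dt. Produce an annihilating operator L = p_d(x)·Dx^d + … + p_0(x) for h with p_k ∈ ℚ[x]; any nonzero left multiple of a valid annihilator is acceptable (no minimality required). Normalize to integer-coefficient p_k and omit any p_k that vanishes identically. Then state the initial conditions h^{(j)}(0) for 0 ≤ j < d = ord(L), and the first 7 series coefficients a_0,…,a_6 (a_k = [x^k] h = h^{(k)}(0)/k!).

L = -2·Dx + (3 + 8·x)·Dx^2 + (1 + 6·x + 8·x^2)·Dx^3  (order 3).
h: a_k = 0, 1, 5/2, -13/6, 29/8, -61/8, 875/48, …
ICs: h(0) = 0, h′(0) = 1, h′′(0) = 5.

f: a_k = 4, 8, -8, 16, -40, 112, -336, …
g: a_k = -3, -3, 3/2, -3/2, 15/8, -21/8, 63/16, …
Sum ⇒ L₀ = lclm(L_f,L_g) in ℚ(x)⟨Dx⟩.
∫: right-multiply L₀ by Dx.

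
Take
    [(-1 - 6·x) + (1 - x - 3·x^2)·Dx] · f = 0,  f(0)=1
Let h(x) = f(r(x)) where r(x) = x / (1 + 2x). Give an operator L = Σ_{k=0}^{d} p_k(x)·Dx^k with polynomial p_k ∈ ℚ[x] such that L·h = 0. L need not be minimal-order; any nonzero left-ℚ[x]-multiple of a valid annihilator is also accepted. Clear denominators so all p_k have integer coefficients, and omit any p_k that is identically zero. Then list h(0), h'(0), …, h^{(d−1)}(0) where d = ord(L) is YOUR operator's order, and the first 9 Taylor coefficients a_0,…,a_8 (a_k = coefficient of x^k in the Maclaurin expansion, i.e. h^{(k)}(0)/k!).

L = (1 + 8·x) + (-1 - 5·x - 5·x^2 + 2·x^3)·Dx  (order 1).
h: a_k = 1, 1, 2, -5, 17, -56, 185, -611, 2018, …
ICs: h(0) = 1.

f: a_k = 1, 1, 4, 7, 19, 40, 97, 217, 508, …
Substitute x→r, Dx→(1/r')Dx; clear ⇒ L₀.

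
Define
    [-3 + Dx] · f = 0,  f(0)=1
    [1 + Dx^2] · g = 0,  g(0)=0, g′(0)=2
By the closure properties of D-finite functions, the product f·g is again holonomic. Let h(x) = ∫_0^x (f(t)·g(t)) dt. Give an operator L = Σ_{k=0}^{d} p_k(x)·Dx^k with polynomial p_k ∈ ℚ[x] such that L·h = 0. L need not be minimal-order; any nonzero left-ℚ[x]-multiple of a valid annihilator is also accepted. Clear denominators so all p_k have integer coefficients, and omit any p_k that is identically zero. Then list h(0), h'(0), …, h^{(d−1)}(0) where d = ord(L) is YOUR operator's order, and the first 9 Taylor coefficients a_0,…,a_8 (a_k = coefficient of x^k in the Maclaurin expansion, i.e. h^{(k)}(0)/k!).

L = 10·Dx - 6·Dx^2 + Dx^3  (order 3).
h: a_k = 0, 0, 1, 2, 13/6, 8/5, 79/90, 13/35, 307/2520, …
ICs: h(0) = 0, h′(0) = 0, h′′(0) = 2.

f: a_k = 1, 3, 9/2, 9/2, 27/8, 81/40, 81/80, 243/560, 729/4480, …
g: a_k = 0, 2, 0, -1/3, 0, 1/60, 0, -1/2520, 0, …
f·g: L₀ = L_f ⊗_s L_g, ord ≤ 1·2.
h=∫₀ˣh₀: take L = L₀·Dx.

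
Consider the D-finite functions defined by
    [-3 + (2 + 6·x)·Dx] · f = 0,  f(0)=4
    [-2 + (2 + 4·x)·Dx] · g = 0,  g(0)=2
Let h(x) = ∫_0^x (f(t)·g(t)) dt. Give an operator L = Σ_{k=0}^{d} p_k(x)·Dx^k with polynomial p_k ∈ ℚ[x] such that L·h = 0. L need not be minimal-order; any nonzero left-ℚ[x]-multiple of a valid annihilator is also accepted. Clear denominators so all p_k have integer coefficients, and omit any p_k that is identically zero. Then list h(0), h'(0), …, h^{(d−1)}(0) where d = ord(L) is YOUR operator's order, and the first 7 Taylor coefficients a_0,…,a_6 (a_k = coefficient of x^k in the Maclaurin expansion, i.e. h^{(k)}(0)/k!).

f: a_k = 4, 6, -9/2, 27/4, -405/32, 1701/64, -15309/256, …
g: a_k = 2, 2, -1, 1, -5/4, 7/4, -21/8, …
h₀=f·g: eliminate ⇒ L₀, order ≤ 1·1.
h=∫h₀ ⇒ L = L₀·Dx.
L = (-5 - 12·x)·Dx + (2 + 10·x + 12·x^2)·Dx^2  (order 2).
h: a_k = 0, 8, 10, -1/3, 5/8, -101/80, 515/192, …
ICs: h(0) = 0, h′(0) = 8.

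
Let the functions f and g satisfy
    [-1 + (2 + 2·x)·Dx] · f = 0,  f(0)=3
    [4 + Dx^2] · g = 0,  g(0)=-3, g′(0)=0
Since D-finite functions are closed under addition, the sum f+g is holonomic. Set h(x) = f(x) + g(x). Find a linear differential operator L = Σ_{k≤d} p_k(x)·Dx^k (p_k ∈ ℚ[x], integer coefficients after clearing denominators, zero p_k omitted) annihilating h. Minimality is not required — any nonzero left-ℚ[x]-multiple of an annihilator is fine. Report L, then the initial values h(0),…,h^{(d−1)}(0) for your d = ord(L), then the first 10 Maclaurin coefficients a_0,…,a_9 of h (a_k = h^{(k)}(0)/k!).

L = (-76 - 128·x - 64·x^2) + (120 + 376·x + 384·x^2 + 128·x^3)·Dx + (-19 - 32·x - 16·x^2)·Dx^2 + (30 + 94·x + 96·x^2 + 32·x^3)·Dx^3  (order 3).
h: a_k = 0, 3/2, 45/8, 3/16, -271/128, 21/256, 3151/15360, 99/2048, -200671/3440640, 2145/65536, …
ICs: h(0) = 0, h′(0) = 3/2, h′′(0) = 45/4.

f: a_k = 3, 3/2, -3/8, 3/16, -15/128, 21/256, -63/1024, 99/2048, -1287/32768, 2145/65536, …
g: a_k = -3, 0, 6, 0, -2, 0, 4/15, 0, -2/105, 0, …
L₀ := lclm(L_f,L_g); ord L₀ ≤ 1+2.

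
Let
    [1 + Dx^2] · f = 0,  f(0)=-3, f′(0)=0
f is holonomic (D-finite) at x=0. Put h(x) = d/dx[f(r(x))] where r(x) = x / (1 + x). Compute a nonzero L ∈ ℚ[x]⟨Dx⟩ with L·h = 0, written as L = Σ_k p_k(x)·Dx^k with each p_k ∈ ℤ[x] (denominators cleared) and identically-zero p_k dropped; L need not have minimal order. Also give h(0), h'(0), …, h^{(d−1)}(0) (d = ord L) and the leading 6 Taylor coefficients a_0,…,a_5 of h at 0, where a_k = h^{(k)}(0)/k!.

f: a_k = -3, 0, 3/2, 0, -1/8, 0, …
Change of var in L_f (x↦r) gives L₀.
h₀' ⇒ L via d/dx closure of L₀.
L = (7 + 12·x + 6·x^2) + (6 + 18·x + 18·x^2 + 6·x^3)·Dx + (1 + 4·x + 6·x^2 + 4·x^3 + x^4)·Dx^2  (order 2).
h: a_k = 0, 3, -9, 35/2, -55/2, 1501/40, …
ICs: h(0) = 0, h′(0) = 3.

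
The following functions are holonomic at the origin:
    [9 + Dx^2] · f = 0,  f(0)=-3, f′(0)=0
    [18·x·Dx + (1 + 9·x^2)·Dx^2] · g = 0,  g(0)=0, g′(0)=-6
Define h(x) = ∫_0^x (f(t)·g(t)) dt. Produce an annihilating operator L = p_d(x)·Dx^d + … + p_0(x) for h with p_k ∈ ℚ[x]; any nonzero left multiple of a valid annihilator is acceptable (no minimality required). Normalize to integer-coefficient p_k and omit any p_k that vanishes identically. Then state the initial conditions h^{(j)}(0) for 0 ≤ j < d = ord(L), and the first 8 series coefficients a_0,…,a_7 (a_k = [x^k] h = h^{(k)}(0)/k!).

f: a_k = -3, 0, 27/2, 0, -81/8, 0, 243/80, 0, …
g: a_k = 0, -6, 0, 18, 0, -486/5, 0, 4374/7, …
f·g: L₀ = L_f ⊗_s L_g, ord ≤ 2·2.
h=∫h₀ ⇒ L = L₀·Dx.
L = (810 + 18954·x^2 + 72171·x^4 + 236196·x^6 + 531441·x^8)·Dx + (972·x + 14580·x^3 + 78732·x^5 + 236196·x^7)·Dx^2 + (108 + 2592·x^2 + 13122·x^4 + 52488·x^6 + 118098·x^8)·Dx^3 + (108·x + 1620·x^3 + 8748·x^5 + 26244·x^7)·Dx^4 + (2 + 54·x^2 + 567·x^4 + 2916·x^6 + 6561·x^8)·Dx^5  (order 5).
h: a_k = 0, 0, 9, 0, -135/4, 0, 3969/40, 0, …
ICs: h(0) = 0, h′(0) = 0, h′′(0) = 18, h′′′(0) = 0, h′′′′(0) = -810.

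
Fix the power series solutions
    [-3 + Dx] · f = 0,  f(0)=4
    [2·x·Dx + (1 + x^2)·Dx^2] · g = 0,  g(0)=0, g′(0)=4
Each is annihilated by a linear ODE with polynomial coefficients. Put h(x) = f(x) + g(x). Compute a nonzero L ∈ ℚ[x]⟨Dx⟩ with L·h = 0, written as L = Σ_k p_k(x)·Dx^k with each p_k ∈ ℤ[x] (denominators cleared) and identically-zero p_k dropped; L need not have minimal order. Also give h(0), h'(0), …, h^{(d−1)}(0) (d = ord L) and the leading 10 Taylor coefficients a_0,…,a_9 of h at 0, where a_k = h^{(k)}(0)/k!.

f: a_k = 4, 12, 18, 18, 27/2, 81/10, 81/20, 243/140, 729/1120, 243/1120, …
g: a_k = 0, 4, 0, -4/3, 0, 4/5, 0, -4/7, 0, 4/9, …
L₀ := lclm(L_f,L_g); ord L₀ ≤ 1+2.
L = (6 - 18·x - 18·x^2 - 18·x^3)·Dx + (-11 - 12·x^2 - 9·x^4)·Dx^2 + (3 + 2·x + 6·x^2 + 2·x^3 + 3·x^4)·Dx^3  (order 3).
h: a_k = 4, 16, 18, 50/3, 27/2, 89/10, 81/20, 163/140, 729/1120, 6667/10080, …
ICs: h(0) = 4, h′(0) = 16, h′′(0) = 36.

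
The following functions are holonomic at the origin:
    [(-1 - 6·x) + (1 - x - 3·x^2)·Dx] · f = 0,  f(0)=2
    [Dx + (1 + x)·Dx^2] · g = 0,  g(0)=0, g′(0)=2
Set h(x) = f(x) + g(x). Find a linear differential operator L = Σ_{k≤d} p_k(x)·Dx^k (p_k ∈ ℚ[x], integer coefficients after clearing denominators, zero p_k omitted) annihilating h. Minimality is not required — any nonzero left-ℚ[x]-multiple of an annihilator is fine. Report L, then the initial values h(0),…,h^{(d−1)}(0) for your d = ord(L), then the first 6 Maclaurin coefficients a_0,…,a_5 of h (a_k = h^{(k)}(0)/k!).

L = (58 + 350·x + 636·x^2 + 756·x^3 + 324·x^4)·Dx + (40 + 364·x + 976·x^2 + 1632·x^3 + 1530·x^4 + 540·x^5)·Dx^2 + (-9 - 31·x - 27·x^2 + 115·x^3 + 345·x^4 + 333·x^5 + 108·x^6)·Dx^3  (order 3).
h: a_k = 2, 4, 7, 44/3, 75/2, 402/5, …
ICs: h(0) = 2, h′(0) = 4, h′′(0) = 14.

f: a_k = 2, 2, 8, 14, 38, 80, …
g: a_k = 0, 2, -1, 2/3, -1/2, 2/5, …
f+g: L₀ = lclm(L_f,L_g), ord ≤ 1+2.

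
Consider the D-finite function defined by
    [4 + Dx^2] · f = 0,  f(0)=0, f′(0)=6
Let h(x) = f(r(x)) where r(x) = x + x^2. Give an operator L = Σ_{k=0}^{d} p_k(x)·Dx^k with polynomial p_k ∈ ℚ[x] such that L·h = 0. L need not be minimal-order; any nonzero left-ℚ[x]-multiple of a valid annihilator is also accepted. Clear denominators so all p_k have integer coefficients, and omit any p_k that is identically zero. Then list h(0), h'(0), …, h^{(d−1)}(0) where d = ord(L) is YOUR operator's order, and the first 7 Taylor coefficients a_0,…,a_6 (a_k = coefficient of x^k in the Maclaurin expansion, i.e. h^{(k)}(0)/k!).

f: a_k = 0, 6, 0, -4, 0, 4/5, 0, …
Change of var in L_f (x↦r) gives L₀.
L = (4 + 24·x + 48·x^2 + 32·x^3) - 2·Dx + (1 + 2·x)·Dx^2  (order 2).
h: a_k = 0, 6, 6, -4, -12, -56/5, 0, …
ICs: h(0) = 0, h′(0) = 6.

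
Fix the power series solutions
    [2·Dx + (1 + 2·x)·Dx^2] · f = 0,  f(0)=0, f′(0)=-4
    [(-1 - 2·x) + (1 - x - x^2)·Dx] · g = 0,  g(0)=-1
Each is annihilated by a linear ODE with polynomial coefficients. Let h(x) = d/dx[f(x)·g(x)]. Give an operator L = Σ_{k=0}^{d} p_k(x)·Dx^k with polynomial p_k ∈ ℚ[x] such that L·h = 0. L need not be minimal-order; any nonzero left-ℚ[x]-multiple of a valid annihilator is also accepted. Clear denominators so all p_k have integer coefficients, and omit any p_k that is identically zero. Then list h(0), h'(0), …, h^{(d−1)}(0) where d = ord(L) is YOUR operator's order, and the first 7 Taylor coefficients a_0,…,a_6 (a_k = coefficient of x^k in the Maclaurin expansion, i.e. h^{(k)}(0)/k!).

f: a_k = 0, -4, 4, -16/3, 8, -64/5, 64/3, …
g: a_k = -1, -1, -2, -3, -5, -8, -13, …
Product ⇒ symmetric product L₀, ord ≤ 2.
Differentiate: ansatz ord ≤ ord L₀ ⇒ L.
L = (14 + 36·x + 36·x^2) + (1 + 16·x + 42·x^2 + 28·x^3)·Dx + (-1 - 3·x + x^2 + 8·x^3 + 4·x^4)·Dx^2  (order 2).
h: a_k = 4, 0, 28, 16/3, 352/3, 104/5, 6668/15, …
ICs: h(0) = 4, h′(0) = 0.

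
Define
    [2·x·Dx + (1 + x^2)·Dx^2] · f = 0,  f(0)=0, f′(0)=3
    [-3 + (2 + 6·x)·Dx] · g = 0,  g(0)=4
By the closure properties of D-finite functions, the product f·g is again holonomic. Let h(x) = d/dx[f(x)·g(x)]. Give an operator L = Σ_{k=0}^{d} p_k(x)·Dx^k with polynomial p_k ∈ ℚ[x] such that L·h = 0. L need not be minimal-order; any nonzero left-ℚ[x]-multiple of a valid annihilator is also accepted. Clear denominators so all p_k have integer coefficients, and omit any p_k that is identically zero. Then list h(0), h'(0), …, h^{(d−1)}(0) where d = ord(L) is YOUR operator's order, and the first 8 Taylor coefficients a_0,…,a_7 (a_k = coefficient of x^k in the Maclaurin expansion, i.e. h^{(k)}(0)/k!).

f: a_k = 0, 3, 0, -1, 0, 3/5, 0, -3/7, …
g: a_k = 4, 6, -9/2, 27/4, -405/32, 1701/64, -15309/256, 72171/512, …
Product ⇒ symmetric product L₀, ord ≤ 2.
Differentiate: ansatz ord ≤ ord L₀ ⇒ L.
L = (-57 + 360·x + 630·x^2 - 216·x^3 - 81·x^4) + (124 + 540·x + 1032·x^2 + 1368·x^3 - 756·x^4 - 324·x^5)·Dx + (36 + 200·x + 252·x^2 - 16·x^3 + 108·x^4 - 216·x^5 - 108·x^6)·Dx^2  (order 2).
h: a_k = 12, 36, -105/2, 57, -4971/32, 73521/160, -1533597/1280, 7128171/2240, …
ICs: h(0) = 12, h′(0) = 36.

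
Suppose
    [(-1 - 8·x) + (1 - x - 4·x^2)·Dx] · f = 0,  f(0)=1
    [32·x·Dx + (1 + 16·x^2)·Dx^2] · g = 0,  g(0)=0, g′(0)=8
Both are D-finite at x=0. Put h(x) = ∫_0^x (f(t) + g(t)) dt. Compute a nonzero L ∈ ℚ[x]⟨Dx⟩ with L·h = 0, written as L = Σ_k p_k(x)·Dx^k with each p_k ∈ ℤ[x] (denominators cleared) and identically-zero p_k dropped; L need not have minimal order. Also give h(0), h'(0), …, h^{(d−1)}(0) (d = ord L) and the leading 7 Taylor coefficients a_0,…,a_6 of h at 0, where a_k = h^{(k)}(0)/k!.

f: a_k = 1, 1, 5, 9, 29, 65, 181, …
g: a_k = 0, 8, 0, -128/3, 0, 2048/5, 0, …
h₀=f+g: left-lcm gives L₀, ord ≤ 3.
∫: right-multiply L₀ by Dx.
L = (-160 + 640·x + 14848·x^2 + 36864·x^3 + 178176·x^4 + 98304·x^6)·Dx^2 + (43 + 336·x + 16·x^2 + 3072·x^3 + 35072·x^4 + 124928·x^5 + 12288·x^6 + 98304·x^7)·Dx^3 + (-5 - 23·x - 272·x^2 - 16·x^3 - 2368·x^4 + 5888·x^5 + 12288·x^6 + 4096·x^7 + 16384·x^8)·Dx^4  (order 4).
h: a_k = 0, 1, 9/2, 5/3, -101/12, 29/5, 791/10, …
ICs: h(0) = 0, h′(0) = 1, h′′(0) = 9, h′′′(0) = 10.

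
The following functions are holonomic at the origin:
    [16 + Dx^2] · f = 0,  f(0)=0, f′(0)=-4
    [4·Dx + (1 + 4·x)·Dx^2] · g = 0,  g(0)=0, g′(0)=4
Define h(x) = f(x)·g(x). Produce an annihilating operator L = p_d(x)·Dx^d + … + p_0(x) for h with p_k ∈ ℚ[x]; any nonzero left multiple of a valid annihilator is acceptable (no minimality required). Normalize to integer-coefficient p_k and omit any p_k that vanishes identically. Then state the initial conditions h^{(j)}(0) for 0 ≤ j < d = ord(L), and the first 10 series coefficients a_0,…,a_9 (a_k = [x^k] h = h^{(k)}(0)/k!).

L = (-768 + 6144·x + 77824·x^2 + 262144·x^3 + 262144·x^4) + (256 + 5120·x + 24576·x^2 + 32768·x^3)·Dx + (1280·x + 10752·x^2 + 32768·x^3 + 32768·x^4)·Dx^2 + (16 + 320·x + 1536·x^2 + 2048·x^3)·Dx^3 + (3 + 56·x + 368·x^2 + 1024·x^3 + 1024·x^4)·Dx^4  (order 4).
h: a_k = 0, 0, -16, 32, -128/3, 512/3, -5632/9, 31744/15, -462848/63, 1638400/63, …
ICs: h(0) = 0, h′(0) = 0, h′′(0) = -32, h′′′(0) = 192.

f: a_k = 0, -4, 0, 32/3, 0, -128/15, 0, 1024/315, 0, -2048/2835, …
g: a_k = 0, 4, -8, 64/3, -64, 1024/5, -2048/3, 16384/7, -8192, 262144/9, …
h₀=f·g: eliminate ⇒ L₀, order ≤ 2·2.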